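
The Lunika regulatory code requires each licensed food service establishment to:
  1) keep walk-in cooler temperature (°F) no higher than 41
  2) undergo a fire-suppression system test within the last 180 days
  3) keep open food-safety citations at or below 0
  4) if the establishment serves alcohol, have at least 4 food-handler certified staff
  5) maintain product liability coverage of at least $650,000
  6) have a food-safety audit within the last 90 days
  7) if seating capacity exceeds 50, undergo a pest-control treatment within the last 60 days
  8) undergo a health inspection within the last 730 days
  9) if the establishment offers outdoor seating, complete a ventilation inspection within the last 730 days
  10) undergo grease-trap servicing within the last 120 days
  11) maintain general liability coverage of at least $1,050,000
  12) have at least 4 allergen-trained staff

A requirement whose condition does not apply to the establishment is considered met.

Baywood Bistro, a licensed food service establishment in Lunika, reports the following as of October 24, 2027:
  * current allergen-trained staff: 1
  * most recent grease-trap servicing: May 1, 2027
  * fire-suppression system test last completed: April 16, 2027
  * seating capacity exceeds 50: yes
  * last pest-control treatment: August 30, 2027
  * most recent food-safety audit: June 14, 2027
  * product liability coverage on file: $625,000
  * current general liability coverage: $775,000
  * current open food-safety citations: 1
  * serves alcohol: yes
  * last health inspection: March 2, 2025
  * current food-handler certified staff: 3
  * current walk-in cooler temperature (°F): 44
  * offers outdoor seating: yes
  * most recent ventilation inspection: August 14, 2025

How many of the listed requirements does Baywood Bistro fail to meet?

1. walk-in cooler temperature (°F) 44 > 41 → not met
2. fire-suppression system test 191 days ago vs limit 180 → not met
3. open food-safety citations 1 > 0 → not met
4. condition 'serves alcohol' holds; food-handler certified staff 3 < 4 → not met
5. product liability coverage $625,000 < $650,000 → not met
6. food-safety audit 132 days ago vs limit 90 → not met
7. condition 'seating capacity exceeds 50' holds; pest-control treatment 55 days ago vs limit 60 → met
8. health inspection 966 days ago vs limit 730 → not met
9. condition 'offers outdoor seating' holds; ventilation inspection 801 days ago vs limit 730 → not met
10. grease-trap servicing 176 days ago vs limit 120 → not met
11. general liability coverage $775,000 < $1,050,000 → not met
12. allergen-trained staff 1 < 4 → not met
Not met: 11 of 12

11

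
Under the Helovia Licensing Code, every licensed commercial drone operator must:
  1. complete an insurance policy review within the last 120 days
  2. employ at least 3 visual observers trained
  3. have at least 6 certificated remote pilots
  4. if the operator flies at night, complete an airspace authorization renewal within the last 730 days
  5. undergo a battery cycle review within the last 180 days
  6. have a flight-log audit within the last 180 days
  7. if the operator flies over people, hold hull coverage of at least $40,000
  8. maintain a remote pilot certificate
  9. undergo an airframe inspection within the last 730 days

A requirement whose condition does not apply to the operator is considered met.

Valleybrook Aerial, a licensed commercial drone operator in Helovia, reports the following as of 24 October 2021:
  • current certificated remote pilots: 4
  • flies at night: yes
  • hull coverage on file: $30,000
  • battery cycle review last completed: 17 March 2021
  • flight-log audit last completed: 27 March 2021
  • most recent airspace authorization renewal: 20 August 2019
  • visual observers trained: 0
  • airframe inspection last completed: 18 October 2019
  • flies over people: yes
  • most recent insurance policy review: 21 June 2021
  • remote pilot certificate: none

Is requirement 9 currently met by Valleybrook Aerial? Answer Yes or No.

9. airframe inspection 737 days ago vs limit 730 → not met

No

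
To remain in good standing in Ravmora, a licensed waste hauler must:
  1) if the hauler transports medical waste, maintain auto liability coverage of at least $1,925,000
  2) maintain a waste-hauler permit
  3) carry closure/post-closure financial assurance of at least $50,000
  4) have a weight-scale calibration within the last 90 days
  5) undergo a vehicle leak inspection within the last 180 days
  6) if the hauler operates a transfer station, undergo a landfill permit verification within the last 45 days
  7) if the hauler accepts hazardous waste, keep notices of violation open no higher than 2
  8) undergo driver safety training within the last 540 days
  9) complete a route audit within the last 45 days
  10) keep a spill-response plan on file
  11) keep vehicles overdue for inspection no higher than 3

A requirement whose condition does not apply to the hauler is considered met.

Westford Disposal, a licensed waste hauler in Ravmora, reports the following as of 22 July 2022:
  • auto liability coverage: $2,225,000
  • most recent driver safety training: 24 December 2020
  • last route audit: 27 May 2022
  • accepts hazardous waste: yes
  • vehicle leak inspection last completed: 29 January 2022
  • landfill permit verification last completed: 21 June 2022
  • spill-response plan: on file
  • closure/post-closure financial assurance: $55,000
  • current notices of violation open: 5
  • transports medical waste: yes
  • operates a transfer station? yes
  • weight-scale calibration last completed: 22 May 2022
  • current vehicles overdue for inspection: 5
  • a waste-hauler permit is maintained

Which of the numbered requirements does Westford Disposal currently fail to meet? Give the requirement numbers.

1. condition 'transports medical waste' holds; auto liability coverage $2,225,000 ≥ $1,925,000 → met
2. waste-hauler permit present → met
3. closure/post-closure financial assurance $55,000 ≥ $50,000 → met
4. weight-scale calibration 61 days ago vs limit 90 → met
5. vehicle leak inspection 174 days ago vs limit 180 → met
6. condition 'operates a transfer station' holds; landfill permit verification 31 days ago vs limit 45 → met
7. condition 'accepts hazardous waste' holds; notices of violation open 5 > 2 → not met
8. driver safety training 575 days ago vs limit 540 → not met
9. route audit 56 days ago vs limit 45 → not met
10. spill-response plan present → met
11. vehicles overdue for inspection 5 > 3 → not met
Not met: 7, 8, 9, 11

7, 8, 9, 11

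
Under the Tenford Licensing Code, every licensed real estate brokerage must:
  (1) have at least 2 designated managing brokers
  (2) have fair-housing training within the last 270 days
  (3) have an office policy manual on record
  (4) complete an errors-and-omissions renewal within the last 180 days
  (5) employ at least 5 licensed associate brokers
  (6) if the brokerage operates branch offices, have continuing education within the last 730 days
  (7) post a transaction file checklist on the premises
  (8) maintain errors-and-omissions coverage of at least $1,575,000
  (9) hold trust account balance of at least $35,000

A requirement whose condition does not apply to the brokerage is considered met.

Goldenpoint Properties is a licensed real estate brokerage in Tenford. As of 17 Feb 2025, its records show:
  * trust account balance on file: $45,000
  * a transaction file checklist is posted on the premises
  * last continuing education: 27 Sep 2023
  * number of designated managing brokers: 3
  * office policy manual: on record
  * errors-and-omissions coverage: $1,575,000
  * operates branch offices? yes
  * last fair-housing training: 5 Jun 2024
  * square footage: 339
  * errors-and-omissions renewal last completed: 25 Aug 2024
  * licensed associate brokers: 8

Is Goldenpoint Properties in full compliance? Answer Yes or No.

Yes

1. designated managing brokers 3 ≥ 2 → met
2. fair-housing training 257 days ago vs limit 270 → met
3. office policy manual present → met
4. errors-and-omissions renewal 176 days ago vs limit 180 → met
5. licensed associate brokers 8 ≥ 5 → met
6. condition 'operates branch offices' holds; continuing education 509 days ago vs limit 730 → met
7. transaction file checklist present → met
8. errors-and-omissions coverage $1,575,000 ≥ $1,575,000 → met
9. trust account balance $45,000 ≥ $35,000 → met
All met.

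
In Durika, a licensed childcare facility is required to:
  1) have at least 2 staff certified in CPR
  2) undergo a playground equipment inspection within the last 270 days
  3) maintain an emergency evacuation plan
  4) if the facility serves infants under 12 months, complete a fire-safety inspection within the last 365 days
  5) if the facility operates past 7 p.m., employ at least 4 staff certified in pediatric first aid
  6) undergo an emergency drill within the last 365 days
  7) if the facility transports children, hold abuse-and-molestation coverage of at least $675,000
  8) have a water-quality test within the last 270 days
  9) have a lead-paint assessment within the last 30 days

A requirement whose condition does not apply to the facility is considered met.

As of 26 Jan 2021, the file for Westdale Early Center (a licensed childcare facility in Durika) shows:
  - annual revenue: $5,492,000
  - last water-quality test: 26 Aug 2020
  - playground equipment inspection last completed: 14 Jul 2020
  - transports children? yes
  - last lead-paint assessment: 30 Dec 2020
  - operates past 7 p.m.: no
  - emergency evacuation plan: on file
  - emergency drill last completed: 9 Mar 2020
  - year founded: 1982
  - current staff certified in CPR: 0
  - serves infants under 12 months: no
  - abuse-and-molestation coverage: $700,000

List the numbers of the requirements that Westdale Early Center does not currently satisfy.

1

1. staff certified in CPR 0 < 2 → not met
2. playground equipment inspection 196 days ago vs limit 270 → met
3. emergency evacuation plan present → met
4. condition 'serves infants under 12 months' does not hold → requirement n/a → met
5. condition 'operates past 7 p.m.' does not hold → requirement n/a → met
6. emergency drill 323 days ago vs limit 365 → met
7. condition 'transports children' holds; abuse-and-molestation coverage $700,000 ≥ $675,000 → met
8. water-quality test 153 days ago vs limit 270 → met
9. lead-paint assessment 27 days ago vs limit 30 → met
Not met: 1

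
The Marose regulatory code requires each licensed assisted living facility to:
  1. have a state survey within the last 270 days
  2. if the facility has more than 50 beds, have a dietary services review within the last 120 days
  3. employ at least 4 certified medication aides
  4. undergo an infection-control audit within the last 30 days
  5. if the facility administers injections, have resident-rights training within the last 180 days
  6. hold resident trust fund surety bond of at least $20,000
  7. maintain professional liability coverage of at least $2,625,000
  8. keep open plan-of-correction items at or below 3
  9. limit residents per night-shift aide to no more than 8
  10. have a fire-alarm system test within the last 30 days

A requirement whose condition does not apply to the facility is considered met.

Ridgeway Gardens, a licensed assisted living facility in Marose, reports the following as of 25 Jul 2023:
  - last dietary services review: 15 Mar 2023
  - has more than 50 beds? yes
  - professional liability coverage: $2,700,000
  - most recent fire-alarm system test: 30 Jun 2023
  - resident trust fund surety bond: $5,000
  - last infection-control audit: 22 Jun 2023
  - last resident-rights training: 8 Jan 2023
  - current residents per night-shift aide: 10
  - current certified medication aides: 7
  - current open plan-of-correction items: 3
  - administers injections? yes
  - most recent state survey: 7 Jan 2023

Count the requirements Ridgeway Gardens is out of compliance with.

5

1. state survey 199 days ago vs limit 270 → met
2. condition 'has more than 50 beds' holds; dietary services review 132 days ago vs limit 120 → not met
3. certified medication aides 7 ≥ 4 → met
4. infection-control audit 33 days ago vs limit 30 → not met
5. condition 'administers injections' holds; resident-rights training 198 days ago vs limit 180 → not met
6. resident trust fund surety bond $5,000 < $20,000 → not met
7. professional liability coverage $2,700,000 ≥ $2,625,000 → met
8. open plan-of-correction items 3 ≤ 3 → met
9. residents per night-shift aide 10 > 8 → not met
10. fire-alarm system test 25 days ago vs limit 30 → met
Not met: 5 of 10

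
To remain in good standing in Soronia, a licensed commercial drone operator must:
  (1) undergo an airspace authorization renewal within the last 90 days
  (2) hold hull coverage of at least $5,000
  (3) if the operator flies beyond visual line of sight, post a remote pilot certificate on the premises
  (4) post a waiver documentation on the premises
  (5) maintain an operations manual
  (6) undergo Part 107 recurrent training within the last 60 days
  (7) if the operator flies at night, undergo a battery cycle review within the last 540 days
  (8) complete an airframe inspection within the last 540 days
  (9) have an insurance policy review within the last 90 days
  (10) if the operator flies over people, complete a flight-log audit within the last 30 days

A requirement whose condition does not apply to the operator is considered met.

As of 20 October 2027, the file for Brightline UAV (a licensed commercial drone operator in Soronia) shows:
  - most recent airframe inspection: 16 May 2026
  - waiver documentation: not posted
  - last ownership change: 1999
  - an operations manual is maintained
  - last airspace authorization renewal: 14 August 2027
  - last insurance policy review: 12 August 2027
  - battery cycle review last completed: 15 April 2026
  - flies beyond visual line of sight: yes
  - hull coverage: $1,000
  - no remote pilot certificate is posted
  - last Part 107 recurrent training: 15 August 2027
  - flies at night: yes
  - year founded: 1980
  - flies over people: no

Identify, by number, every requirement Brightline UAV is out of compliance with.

2, 3, 4, 6, 7

1. airspace authorization renewal 67 days ago vs limit 90 → met
2. hull coverage $1,000 < $5,000 → not met
3. condition 'flies beyond visual line of sight' holds; remote pilot certificate absent → not met
4. waiver documentation absent → not met
5. operations manual present → met
6. Part 107 recurrent training 66 days ago vs limit 60 → not met
7. condition 'flies at night' holds; battery cycle review 553 days ago vs limit 540 → not met
8. airframe inspection 522 days ago vs limit 540 → met
9. insurance policy review 69 days ago vs limit 90 → met
10. condition 'flies over people' does not hold → requirement n/a → met
Not met: 2, 3, 4, 6, 7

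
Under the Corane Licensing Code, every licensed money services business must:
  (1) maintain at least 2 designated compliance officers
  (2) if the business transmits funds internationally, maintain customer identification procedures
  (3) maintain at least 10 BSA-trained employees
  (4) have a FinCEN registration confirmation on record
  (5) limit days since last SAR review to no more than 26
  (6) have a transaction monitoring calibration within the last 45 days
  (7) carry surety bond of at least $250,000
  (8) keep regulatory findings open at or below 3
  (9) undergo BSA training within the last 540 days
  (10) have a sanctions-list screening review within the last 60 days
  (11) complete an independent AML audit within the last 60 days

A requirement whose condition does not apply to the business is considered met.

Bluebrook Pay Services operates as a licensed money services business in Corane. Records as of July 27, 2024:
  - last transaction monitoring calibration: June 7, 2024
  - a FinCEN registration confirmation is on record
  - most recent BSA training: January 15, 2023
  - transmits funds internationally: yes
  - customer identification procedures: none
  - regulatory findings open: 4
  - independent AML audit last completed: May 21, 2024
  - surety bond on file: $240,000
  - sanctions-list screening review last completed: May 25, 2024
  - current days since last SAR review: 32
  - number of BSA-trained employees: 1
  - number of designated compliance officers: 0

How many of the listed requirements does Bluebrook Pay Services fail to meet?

10

1. designated compliance officers 0 < 2 → not met
2. condition 'transmits funds internationally' holds; customer identification procedures absent → not met
3. BSA-trained employees 1 < 10 → not met
4. FinCEN registration confirmation present → met
5. days since last SAR review 32 > 26 → not met
6. transaction monitoring calibration 50 days ago vs limit 45 → not met
7. surety bond $240,000 < $250,000 → not met
8. regulatory findings open 4 > 3 → not met
9. BSA training 559 days ago vs limit 540 → not met
10. sanctions-list screening review 63 days ago vs limit 60 → not met
11. independent AML audit 67 days ago vs limit 60 → not met
Not met: 10 of 11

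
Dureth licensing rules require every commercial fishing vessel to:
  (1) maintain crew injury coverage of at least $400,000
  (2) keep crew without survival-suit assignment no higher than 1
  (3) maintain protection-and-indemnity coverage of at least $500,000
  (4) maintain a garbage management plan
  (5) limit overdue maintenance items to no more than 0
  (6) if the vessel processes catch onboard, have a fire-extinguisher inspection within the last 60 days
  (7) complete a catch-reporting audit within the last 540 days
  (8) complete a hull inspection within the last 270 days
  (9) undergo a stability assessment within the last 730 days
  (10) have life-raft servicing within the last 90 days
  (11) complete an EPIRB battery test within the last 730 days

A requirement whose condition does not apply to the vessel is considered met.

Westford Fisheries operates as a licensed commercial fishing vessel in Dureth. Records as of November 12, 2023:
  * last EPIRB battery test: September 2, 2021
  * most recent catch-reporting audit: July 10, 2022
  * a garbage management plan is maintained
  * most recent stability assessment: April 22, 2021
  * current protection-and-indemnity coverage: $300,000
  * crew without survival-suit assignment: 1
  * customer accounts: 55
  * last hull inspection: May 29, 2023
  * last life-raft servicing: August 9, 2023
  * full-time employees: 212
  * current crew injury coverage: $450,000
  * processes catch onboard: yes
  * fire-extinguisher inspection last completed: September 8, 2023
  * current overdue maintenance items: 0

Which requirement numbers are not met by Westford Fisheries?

3, 6, 9, 10, 11

1. crew injury coverage $450,000 ≥ $400,000 → met
2. crew without survival-suit assignment 1 ≤ 1 → met
3. protection-and-indemnity coverage $300,000 < $500,000 → not met
4. garbage management plan present → met
5. overdue maintenance items 0 ≤ 0 → met
6. condition 'processes catch onboard' holds; fire-extinguisher inspection 65 days ago vs limit 60 → not met
7. catch-reporting audit 490 days ago vs limit 540 → met
8. hull inspection 167 days ago vs limit 270 → met
9. stability assessment 934 days ago vs limit 730 → not met
10. life-raft servicing 95 days ago vs limit 90 → not met
11. EPIRB battery test 801 days ago vs limit 730 → not met
Not met: 3, 6, 9, 10, 11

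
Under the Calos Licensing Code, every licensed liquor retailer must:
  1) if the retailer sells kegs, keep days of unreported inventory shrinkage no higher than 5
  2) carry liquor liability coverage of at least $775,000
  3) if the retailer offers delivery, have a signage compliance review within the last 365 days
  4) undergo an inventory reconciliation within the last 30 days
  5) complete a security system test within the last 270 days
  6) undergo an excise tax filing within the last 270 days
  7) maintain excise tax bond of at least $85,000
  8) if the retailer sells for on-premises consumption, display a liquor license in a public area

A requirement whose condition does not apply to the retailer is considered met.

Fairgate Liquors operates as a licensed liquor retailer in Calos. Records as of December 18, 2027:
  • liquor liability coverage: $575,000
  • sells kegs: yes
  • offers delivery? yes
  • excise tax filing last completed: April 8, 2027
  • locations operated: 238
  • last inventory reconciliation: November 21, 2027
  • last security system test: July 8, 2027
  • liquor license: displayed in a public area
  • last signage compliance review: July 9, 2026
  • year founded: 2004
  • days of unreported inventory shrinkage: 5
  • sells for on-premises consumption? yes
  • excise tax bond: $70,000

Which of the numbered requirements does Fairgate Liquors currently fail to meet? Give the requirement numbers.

2, 3, 7

1. condition 'sells kegs' holds; days of unreported inventory shrinkage 5 ≤ 5 → met
2. liquor liability coverage $575,000 < $775,000 → not met
3. condition 'offers delivery' holds; signage compliance review 527 days ago vs limit 365 → not met
4. inventory reconciliation 27 days ago vs limit 30 → met
5. security system test 163 days ago vs limit 270 → met
6. excise tax filing 254 days ago vs limit 270 → met
7. excise tax bond $70,000 < $85,000 → not met
8. condition 'sells for on-premises consumption' holds; liquor license present → met
Not met: 2, 3, 7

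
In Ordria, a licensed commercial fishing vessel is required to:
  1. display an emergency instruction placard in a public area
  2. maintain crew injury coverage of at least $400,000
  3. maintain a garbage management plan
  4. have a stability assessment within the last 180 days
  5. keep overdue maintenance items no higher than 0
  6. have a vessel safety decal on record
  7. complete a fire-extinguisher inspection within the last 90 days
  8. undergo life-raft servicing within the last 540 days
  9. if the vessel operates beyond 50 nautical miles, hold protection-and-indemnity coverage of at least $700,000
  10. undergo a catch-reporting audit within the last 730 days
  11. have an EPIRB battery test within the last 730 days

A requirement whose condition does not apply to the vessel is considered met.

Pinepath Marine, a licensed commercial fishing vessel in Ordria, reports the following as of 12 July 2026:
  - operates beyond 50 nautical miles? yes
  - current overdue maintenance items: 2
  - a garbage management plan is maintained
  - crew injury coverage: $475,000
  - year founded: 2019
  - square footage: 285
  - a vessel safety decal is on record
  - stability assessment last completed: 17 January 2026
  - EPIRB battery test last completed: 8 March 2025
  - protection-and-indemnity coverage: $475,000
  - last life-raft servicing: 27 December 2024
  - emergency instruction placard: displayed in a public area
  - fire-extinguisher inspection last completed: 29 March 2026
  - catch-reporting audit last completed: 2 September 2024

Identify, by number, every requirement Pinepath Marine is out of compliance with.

1. emergency instruction placard present → met
2. crew injury coverage $475,000 ≥ $400,000 → met
3. garbage management plan present → met
4. stability assessment 176 days ago vs limit 180 → met
5. overdue maintenance items 2 > 0 → not met
6. vessel safety decal present → met
7. fire-extinguisher inspection 105 days ago vs limit 90 → not met
8. life-raft servicing 562 days ago vs limit 540 → not met
9. condition 'operates beyond 50 nautical miles' holds; protection-and-indemnity coverage $475,000 < $700,000 → not met
10. catch-reporting audit 678 days ago vs limit 730 → met
11. EPIRB battery test 491 days ago vs limit 730 → met
Not met: 5, 7, 8, 9

5, 7, 8, 9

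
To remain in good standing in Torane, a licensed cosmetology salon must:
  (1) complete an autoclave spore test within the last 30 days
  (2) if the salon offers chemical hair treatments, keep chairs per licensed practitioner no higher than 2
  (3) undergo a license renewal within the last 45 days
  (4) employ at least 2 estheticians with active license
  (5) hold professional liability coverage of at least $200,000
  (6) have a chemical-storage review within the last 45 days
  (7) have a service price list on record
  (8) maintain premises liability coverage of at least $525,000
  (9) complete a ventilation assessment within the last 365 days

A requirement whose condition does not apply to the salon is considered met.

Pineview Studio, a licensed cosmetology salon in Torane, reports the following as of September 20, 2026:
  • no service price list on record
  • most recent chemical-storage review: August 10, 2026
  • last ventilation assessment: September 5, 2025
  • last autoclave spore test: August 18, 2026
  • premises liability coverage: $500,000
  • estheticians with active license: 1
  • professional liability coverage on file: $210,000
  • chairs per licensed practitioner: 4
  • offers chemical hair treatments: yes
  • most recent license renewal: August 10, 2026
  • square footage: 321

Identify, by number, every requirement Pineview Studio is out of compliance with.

1, 2, 4, 7, 8, 9

1. autoclave spore test 33 days ago vs limit 30 → not met
2. condition 'offers chemical hair treatments' holds; chairs per licensed practitioner 4 > 2 → not met
3. license renewal 41 days ago vs limit 45 → met
4. estheticians with active license 1 < 2 → not met
5. professional liability coverage $210,000 ≥ $200,000 → met
6. chemical-storage review 41 days ago vs limit 45 → met
7. service price list absent → not met
8. premises liability coverage $500,000 < $525,000 → not met
9. ventilation assessment 380 days ago vs limit 365 → not met
Not met: 1, 2, 4, 7, 8, 9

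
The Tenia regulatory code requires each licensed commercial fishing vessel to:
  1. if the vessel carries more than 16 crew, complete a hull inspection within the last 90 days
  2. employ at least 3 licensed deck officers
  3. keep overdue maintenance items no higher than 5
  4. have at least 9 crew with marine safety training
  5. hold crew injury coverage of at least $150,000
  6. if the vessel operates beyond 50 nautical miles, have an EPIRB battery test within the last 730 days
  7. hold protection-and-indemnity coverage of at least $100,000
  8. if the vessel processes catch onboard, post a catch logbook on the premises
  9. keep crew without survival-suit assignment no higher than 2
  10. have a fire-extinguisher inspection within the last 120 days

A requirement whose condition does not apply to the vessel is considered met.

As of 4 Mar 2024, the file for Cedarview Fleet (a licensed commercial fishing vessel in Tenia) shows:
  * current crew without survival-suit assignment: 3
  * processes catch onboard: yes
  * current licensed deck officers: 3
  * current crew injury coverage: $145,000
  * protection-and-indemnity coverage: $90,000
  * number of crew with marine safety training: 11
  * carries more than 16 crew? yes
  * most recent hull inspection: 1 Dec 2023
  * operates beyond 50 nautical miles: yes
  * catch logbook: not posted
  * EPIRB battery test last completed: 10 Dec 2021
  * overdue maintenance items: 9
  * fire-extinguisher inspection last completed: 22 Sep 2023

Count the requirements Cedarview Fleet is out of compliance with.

8

1. condition 'carries more than 16 crew' holds; hull inspection 94 days ago vs limit 90 → not met
2. licensed deck officers 3 ≥ 3 → met
3. overdue maintenance items 9 > 5 → not met
4. crew with marine safety training 11 ≥ 9 → met
5. crew injury coverage $145,000 < $150,000 → not met
6. condition 'operates beyond 50 nautical miles' holds; EPIRB battery test 815 days ago vs limit 730 → not met
7. protection-and-indemnity coverage $90,000 < $100,000 → not met
8. condition 'processes catch onboard' holds; catch logbook absent → not met
9. crew without survival-suit assignment 3 > 2 → not met
10. fire-extinguisher inspection 164 days ago vs limit 120 → not met
Not met: 8 of 10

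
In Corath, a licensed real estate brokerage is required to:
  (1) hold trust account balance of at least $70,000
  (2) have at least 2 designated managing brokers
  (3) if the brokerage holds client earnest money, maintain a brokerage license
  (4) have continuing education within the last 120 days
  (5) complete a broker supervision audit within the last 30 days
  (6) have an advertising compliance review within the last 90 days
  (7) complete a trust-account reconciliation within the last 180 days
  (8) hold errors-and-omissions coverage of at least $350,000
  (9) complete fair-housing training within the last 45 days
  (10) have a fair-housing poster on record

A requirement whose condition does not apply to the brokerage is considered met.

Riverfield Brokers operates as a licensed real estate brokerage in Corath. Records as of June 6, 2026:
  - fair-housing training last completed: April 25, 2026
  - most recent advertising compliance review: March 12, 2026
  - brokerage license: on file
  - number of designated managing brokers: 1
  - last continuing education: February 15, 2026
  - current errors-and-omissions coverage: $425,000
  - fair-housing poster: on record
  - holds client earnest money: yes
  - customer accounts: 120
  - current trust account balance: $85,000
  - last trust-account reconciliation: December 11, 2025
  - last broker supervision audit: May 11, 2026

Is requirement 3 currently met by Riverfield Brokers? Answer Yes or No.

3. condition 'holds client earnest money' holds; brokerage license present → met

Yes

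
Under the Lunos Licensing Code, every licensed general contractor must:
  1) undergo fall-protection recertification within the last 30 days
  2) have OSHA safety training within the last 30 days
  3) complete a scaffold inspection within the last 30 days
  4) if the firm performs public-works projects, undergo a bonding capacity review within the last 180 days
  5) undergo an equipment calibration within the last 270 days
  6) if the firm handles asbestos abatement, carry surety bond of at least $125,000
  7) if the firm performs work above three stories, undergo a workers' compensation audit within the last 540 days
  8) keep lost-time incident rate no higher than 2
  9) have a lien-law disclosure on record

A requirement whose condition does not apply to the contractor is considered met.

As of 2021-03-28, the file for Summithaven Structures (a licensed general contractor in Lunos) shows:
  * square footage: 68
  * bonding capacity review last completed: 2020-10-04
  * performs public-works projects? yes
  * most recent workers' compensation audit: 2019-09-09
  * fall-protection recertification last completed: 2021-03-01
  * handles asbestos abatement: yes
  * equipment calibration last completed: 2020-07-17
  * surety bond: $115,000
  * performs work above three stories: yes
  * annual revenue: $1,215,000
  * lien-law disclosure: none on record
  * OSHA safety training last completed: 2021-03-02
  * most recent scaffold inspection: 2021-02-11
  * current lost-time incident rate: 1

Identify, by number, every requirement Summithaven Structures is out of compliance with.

3, 6, 7, 9

1. fall-protection recertification 27 days ago vs limit 30 → met
2. OSHA safety training 26 days ago vs limit 30 → met
3. scaffold inspection 45 days ago vs limit 30 → not met
4. condition 'performs public-works projects' holds; bonding capacity review 175 days ago vs limit 180 → met
5. equipment calibration 254 days ago vs limit 270 → met
6. condition 'handles asbestos abatement' holds; surety bond $115,000 < $125,000 → not met
7. condition 'performs work above three stories' holds; workers' compensation audit 566 days ago vs limit 540 → not met
8. lost-time incident rate 1 ≤ 2 → met
9. lien-law disclosure absent → not met
Not met: 3, 6, 7, 9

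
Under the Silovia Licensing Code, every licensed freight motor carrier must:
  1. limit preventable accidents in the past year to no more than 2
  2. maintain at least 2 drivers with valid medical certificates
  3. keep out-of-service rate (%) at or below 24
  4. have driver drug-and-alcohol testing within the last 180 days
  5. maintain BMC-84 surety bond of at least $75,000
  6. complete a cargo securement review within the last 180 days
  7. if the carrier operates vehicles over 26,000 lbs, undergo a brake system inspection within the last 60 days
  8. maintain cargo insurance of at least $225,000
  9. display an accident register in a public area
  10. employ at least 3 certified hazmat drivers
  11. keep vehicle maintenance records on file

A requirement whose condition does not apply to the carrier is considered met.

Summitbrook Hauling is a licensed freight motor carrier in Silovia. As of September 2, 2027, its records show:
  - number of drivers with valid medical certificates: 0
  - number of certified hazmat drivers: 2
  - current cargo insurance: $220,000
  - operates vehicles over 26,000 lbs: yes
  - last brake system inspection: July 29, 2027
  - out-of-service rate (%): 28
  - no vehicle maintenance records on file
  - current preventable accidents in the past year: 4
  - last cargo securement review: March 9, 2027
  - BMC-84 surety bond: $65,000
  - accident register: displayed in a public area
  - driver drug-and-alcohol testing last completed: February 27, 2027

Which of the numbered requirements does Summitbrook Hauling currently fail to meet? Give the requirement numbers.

1. preventable accidents in the past year 4 > 2 → not met
2. drivers with valid medical certificates 0 < 2 → not met
3. out-of-service rate (%) 28 > 24 → not met
4. driver drug-and-alcohol testing 187 days ago vs limit 180 → not met
5. BMC-84 surety bond $65,000 < $75,000 → not met
6. cargo securement review 177 days ago vs limit 180 → met
7. condition 'operates vehicles over 26,000 lbs' holds; brake system inspection 35 days ago vs limit 60 → met
8. cargo insurance $220,000 < $225,000 → not met
9. accident register present → met
10. certified hazmat drivers 2 < 3 → not met
11. vehicle maintenance records absent → not met
Not met: 1, 2, 3, 4, 5, 8, 10, 11

1, 2, 3, 4, 5, 8, 10, 11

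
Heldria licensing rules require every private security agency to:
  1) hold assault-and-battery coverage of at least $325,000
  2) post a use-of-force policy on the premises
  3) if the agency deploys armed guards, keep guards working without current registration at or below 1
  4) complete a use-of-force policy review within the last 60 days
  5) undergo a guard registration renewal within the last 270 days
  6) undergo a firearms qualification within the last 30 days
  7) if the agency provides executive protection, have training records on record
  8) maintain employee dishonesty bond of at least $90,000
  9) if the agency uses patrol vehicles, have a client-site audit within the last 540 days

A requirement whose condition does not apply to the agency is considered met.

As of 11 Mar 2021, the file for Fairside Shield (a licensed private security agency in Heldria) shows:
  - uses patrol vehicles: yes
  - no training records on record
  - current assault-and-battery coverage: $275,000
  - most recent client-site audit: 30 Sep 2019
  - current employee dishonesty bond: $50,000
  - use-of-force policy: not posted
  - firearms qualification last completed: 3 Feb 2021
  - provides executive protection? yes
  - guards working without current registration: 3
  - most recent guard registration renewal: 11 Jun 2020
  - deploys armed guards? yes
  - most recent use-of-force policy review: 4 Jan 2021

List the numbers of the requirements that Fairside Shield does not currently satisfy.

1. assault-and-battery coverage $275,000 < $325,000 → not met
2. use-of-force policy absent → not met
3. condition 'deploys armed guards' holds; guards working without current registration 3 > 1 → not met
4. use-of-force policy review 66 days ago vs limit 60 → not met
5. guard registration renewal 273 days ago vs limit 270 → not met
6. firearms qualification 36 days ago vs limit 30 → not met
7. condition 'provides executive protection' holds; training records absent → not met
8. employee dishonesty bond $50,000 < $90,000 → not met
9. condition 'uses patrol vehicles' holds; client-site audit 528 days ago vs limit 540 → met
Not met: 1, 2, 3, 4, 5, 6, 7, 8

1, 2, 3, 4, 5, 6, 7, 8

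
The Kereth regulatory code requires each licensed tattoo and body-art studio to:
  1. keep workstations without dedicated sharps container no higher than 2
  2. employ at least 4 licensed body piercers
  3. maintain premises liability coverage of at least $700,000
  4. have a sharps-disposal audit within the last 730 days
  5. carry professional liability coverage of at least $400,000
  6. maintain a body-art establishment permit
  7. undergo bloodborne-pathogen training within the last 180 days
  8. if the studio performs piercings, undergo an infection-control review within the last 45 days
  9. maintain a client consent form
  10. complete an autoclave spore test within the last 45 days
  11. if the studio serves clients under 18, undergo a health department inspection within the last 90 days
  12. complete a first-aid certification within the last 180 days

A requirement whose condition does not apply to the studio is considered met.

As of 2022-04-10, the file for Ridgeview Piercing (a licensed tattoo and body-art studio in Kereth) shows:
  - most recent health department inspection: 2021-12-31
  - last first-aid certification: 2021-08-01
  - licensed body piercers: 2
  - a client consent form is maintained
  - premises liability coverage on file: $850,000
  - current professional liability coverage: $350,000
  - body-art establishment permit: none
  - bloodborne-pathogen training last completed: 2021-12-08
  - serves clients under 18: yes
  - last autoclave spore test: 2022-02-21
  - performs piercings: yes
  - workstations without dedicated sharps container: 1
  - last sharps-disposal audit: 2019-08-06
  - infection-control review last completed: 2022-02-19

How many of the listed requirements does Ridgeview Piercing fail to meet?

1. workstations without dedicated sharps container 1 ≤ 2 → met
2. licensed body piercers 2 < 4 → not met
3. premises liability coverage $850,000 ≥ $700,000 → met
4. sharps-disposal audit 978 days ago vs limit 730 → not met
5. professional liability coverage $350,000 < $400,000 → not met
6. body-art establishment permit absent → not met
7. bloodborne-pathogen training 123 days ago vs limit 180 → met
8. condition 'performs piercings' holds; infection-control review 50 days ago vs limit 45 → not met
9. client consent form present → met
10. autoclave spore test 48 days ago vs limit 45 → not met
11. condition 'serves clients under 18' holds; health department inspection 100 days ago vs limit 90 → not met
12. first-aid certification 252 days ago vs limit 180 → not met
Not met: 8 of 12

8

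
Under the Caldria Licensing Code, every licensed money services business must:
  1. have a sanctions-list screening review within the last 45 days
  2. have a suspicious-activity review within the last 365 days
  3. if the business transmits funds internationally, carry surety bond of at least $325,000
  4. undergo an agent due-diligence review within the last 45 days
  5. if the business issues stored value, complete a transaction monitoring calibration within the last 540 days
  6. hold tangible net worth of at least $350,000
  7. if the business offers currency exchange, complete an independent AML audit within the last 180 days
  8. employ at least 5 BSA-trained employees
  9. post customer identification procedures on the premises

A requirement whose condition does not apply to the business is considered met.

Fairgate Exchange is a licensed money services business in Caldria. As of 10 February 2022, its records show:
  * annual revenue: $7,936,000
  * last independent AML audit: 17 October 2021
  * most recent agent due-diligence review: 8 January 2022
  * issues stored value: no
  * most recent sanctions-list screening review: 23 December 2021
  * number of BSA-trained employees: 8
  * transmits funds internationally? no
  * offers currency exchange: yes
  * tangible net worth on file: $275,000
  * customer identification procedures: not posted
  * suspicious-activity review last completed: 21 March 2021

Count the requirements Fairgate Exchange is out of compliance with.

3

1. sanctions-list screening review 49 days ago vs limit 45 → not met
2. suspicious-activity review 326 days ago vs limit 365 → met
3. condition 'transmits funds internationally' does not hold → requirement n/a → met
4. agent due-diligence review 33 days ago vs limit 45 → met
5. condition 'issues stored value' does not hold → requirement n/a → met
6. tangible net worth $275,000 < $350,000 → not met
7. condition 'offers currency exchange' holds; independent AML audit 116 days ago vs limit 180 → met
8. BSA-trained employees 8 ≥ 5 → met
9. customer identification procedures absent → not met
Not met: 3 of 9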